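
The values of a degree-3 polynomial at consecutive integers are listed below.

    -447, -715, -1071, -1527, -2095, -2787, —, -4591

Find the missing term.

-3615

Using the first 6 terms:
Δ: -268  -356  -456  -568  -692
Δ²: -88  -100  -112  -124
Δ³: -12  -12  -12
Constant third difference = -12.
Extend forward: -124 − 12 = -136;  -692 − 136 = -828;  -2787 − 828 = -3615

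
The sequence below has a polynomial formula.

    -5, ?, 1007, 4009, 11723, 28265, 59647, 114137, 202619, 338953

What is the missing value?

137

Using the last 8 terms:
Δ: 3002  7714  16542  31382  54490  88482  136334
Δ²: 4712  8828  14840  23108  33992  47852
Δ³: 4116  6012  8268  10884  13860
Δ⁴: 1896  2256  2616  2976
Δ⁵: 360  360  360
Constant fifth difference = 360.
Extend backward: 1896 − 360 = 1536;  4116 − 1536 = 2580;  4712 − 2580 = 2132;  3002 − 2132 = 870;  1007 − 870 = 137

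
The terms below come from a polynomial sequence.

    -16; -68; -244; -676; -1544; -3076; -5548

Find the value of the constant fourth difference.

-48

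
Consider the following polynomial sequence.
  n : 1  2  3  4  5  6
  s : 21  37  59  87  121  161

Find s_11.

D1: 16 , 22 , 28 , 34 , 40
D2: 6 , 6 , 6 , 6
Second differences constant at 6.
40 + 6 = 46;  161 + 46 = 207
46 + 6 = 52;  207 + 52 = 259
52 + 6 = 58;  259 + 58 = 317
58 + 6 = 64;  317 + 64 = 381
64 + 6 = 70;  381 + 70 = 451

451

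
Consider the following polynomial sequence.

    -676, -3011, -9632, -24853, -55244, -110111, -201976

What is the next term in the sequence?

-347057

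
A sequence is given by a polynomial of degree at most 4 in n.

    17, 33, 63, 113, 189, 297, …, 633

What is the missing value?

Using the first 6 terms:
16, 30, 50, 76, 108
14, 20, 26, 32
6, 6, 6
Constant third difference = 6.
Extend forward: 32 + 6 = 38;  108 + 38 = 146;  297 + 146 = 443

443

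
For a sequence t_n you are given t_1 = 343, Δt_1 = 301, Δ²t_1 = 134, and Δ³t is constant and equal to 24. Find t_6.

3428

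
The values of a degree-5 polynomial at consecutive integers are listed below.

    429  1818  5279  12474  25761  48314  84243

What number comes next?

138714

D1: 1389, 3461, 7195, 13287, 22553, 35929
D2: 2072, 3734, 6092, 9266, 13376
D3: 1662, 2358, 3174, 4110
D4: 696, 816, 936
D5: 120, 120
The fifth differences are constant (120).
936 + 120 = 1056;  4110 + 1056 = 5166;  13376 + 5166 = 18542;  35929 + 18542 = 54471;  84243 + 54471 = 138714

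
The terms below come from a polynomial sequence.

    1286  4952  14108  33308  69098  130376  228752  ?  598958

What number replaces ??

378908

Using the first 7 terms:
First differences: 3666, 9156, 19200, 35790, 61278, 98376
Second differences: 5490, 10044, 16590, 25488, 37098
Third differences: 4554, 6546, 8898, 11610
Fourth differences: 1992, 2352, 2712
Fifth differences: 360, 360
Constant fifth difference = 360.
Extend forward: 2712 + 360 = 3072;  11610 + 3072 = 14682;  37098 + 14682 = 51780;  98376 + 51780 = 150156;  228752 + 150156 = 378908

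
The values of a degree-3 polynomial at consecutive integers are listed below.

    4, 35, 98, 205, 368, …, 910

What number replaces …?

Using the first 5 terms:
First differences: 31  63  107  163
Second differences: 32  44  56
Third differences: 12  12
Constant third difference = 12.
Extend forward: 56 + 12 = 68;  163 + 68 = 231;  368 + 231 = 599

599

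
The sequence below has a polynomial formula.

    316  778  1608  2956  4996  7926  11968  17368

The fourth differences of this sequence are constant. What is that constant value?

24

D1: 462, 830, 1348, 2040, 2930, 4042, 5400
D2: 368, 518, 692, 890, 1112, 1358
D3: 150, 174, 198, 222, 246
D4: 24, 24, 24, 24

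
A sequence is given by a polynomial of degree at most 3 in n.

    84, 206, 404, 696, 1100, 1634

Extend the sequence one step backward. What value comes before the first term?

Δ: 122, 198, 292, 404, 534
Δ²: 76, 94, 112, 130
Δ³: 18, 18, 18
The third differences are constant at 18.
Work back: 76 − 18 = 58;  122 − 58 = 64;  84 − 64 = 20

20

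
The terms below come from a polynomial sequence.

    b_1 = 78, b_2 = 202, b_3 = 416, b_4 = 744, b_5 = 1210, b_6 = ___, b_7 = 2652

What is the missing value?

1838

Using the first 5 terms:
First differences: 124  214  328  466
Second differences: 90  114  138
Third differences: 24  24
Constant third difference = 24.
Extend forward: 138 + 24 = 162;  466 + 162 = 628;  1210 + 628 = 1838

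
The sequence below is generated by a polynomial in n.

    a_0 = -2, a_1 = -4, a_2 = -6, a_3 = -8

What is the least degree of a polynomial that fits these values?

1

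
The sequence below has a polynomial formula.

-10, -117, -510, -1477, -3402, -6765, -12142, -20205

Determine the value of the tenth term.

D1: -107, -393, -967, -1925, -3363, -5377, -8063
D2: -286, -574, -958, -1438, -2014, -2686
D3: -288, -384, -480, -576, -672
D4: -96, -96, -96, -96
Fourth differences constant at -96.
-672 − 96 = -768;  -2686 − 768 = -3454;  -8063 − 3454 = -11517;  -20205 − 11517 = -31722
-768 − 96 = -864;  -3454 − 864 = -4318;  -11517 − 4318 = -15835;  -31722 − 15835 = -47557

-47557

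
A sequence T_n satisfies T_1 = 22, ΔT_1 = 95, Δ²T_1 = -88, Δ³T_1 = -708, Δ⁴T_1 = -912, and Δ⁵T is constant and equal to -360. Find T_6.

Build the table forward from the leading diagonal:
D5: -360, -360, -360, -360, -360, -360
D4: -912, -1272, -1632, -1992, -2352, -2712
D3: -708, -1620, -2892, -4524, -6516, -8868
D2: -88, -796, -2416, -5308, -9832, -16348
D1: 95, 7, -789, -3205, -8513, -18345
T: 22, 117, 124, -665, -3870, -12383

-12383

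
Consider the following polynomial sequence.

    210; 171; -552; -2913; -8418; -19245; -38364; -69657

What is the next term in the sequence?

First differences: -39  -723  -2361  -5505  -10827  -19119  -31293
Second differences: -684  -1638  -3144  -5322  -8292  -12174
Third differences: -954  -1506  -2178  -2970  -3882
Fourth differences: -552  -672  -792  -912
Fifth differences: -120  -120  -120
The fifth differences are constant (-120).
-912 − 120 = -1032;  -3882 − 1032 = -4914;  -12174 − 4914 = -17088;  -31293 − 17088 = -48381;  -69657 − 48381 = -118038

-118038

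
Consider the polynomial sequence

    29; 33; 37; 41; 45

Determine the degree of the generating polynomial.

1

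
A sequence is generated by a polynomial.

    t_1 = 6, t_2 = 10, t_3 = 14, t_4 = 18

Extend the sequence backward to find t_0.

2

First differences: 4, 4, 4
The first differences are constant at 4.
Work back: 6 − 4 = 2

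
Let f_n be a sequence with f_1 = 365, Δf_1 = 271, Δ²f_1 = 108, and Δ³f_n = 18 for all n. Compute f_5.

2169

Build the table forward from the leading diagonal:
Third differences: 18  18  18  18  18
Second differences: 108  126  144  162  180
First differences: 271  379  505  649  811
f: 365  636  1015  1520  2169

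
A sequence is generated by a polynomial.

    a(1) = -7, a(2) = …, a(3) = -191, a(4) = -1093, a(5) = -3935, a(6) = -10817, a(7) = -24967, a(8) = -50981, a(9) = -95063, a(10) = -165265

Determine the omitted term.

Using the last 8 terms:
D1: -902  -2842  -6882  -14150  -26014  -44082  -70202
D2: -1940  -4040  -7268  -11864  -18068  -26120
D3: -2100  -3228  -4596  -6204  -8052
D4: -1128  -1368  -1608  -1848
D5: -240  -240  -240
Constant fifth difference = -240.
Extend backward: -1128 + 240 = -888;  -2100 + 888 = -1212;  -1940 + 1212 = -728;  -902 + 728 = -174;  -191 + 174 = -17

-17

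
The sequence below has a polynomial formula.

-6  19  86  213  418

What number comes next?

Δ: 25  67  127  205
Δ²: 42  60  78
Δ³: 18  18
Third differences constant at 18.
78 + 18 = 96;  205 + 96 = 301;  418 + 301 = 719

719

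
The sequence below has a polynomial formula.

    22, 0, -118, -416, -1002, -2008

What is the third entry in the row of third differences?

-132

First differences: -22, -118, -298, -586, -1006
Second differences: -96, -180, -288, -420
Third differences: -84, -108, -132
Fourth differences: -24, -24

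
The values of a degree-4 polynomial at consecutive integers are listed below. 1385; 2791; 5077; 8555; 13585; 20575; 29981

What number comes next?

42307

D1: 1406, 2286, 3478, 5030, 6990, 9406
D2: 880, 1192, 1552, 1960, 2416
D3: 312, 360, 408, 456
D4: 48, 48, 48
Fourth differences constant at 48.
456 + 48 = 504;  2416 + 504 = 2920;  9406 + 2920 = 12326;  29981 + 12326 = 42307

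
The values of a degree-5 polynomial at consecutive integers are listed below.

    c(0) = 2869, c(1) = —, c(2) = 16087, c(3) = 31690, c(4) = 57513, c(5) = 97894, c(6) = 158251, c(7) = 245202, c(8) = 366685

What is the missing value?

7326

Using the last 7 terms:
D1: 15603, 25823, 40381, 60357, 86951, 121483
D2: 10220, 14558, 19976, 26594, 34532
D3: 4338, 5418, 6618, 7938
D4: 1080, 1200, 1320
D5: 120, 120
Constant fifth difference = 120.
Extend backward: 1080 − 120 = 960;  4338 − 960 = 3378;  10220 − 3378 = 6842;  15603 − 6842 = 8761;  16087 − 8761 = 7326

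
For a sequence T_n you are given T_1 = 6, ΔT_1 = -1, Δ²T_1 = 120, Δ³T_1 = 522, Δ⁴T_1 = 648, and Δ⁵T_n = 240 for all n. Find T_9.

Build the table forward from the leading diagonal:
D5: 240  240  240  240  240  240  240  240  240
D4: 648  888  1128  1368  1608  1848  2088  2328  2568
D3: 522  1170  2058  3186  4554  6162  8010  10098  12426
D2: 120  642  1812  3870  7056  11610  17772  25782  35880
D1: -1  119  761  2573  6443  13499  25109  42881  68663
T: 6  5  124  885  3458  9901  23400  48509  91390

91390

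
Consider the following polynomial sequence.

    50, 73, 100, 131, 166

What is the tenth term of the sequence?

23 , 27 , 31 , 35
4 , 4 , 4
Constant second difference = 4, so extend:
35 + 4 = 39;  166 + 39 = 205
39 + 4 = 43;  205 + 43 = 248
43 + 4 = 47;  248 + 47 = 295
47 + 4 = 51;  295 + 51 = 346
51 + 4 = 55;  346 + 55 = 401

401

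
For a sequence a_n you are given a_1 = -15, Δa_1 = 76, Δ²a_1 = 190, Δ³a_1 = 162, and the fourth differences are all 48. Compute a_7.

7251

Build the table forward from the leading diagonal:
D4: 48  48  48  48  48  48  48
D3: 162  210  258  306  354  402  450
D2: 190  352  562  820  1126  1480  1882
D1: 76  266  618  1180  2000  3126  4606
a: -15  61  327  945  2125  4125  7251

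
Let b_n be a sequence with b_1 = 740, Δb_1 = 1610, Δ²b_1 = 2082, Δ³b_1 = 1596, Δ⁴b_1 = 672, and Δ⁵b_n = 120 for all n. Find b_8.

137632

Build the table forward from the leading diagonal:
Δ⁵: 120  120  120  120  120  120  120  120
Δ⁴: 672  792  912  1032  1152  1272  1392  1512
Δ³: 1596  2268  3060  3972  5004  6156  7428  8820
Δ²: 2082  3678  5946  9006  12978  17982  24138  31566
Δ: 1610  3692  7370  13316  22322  35300  53282  77420
b: 740  2350  6042  13412  26728  49050  84350  137632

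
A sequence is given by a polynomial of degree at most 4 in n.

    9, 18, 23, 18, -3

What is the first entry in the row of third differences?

-6

Δ: 9, 5, -5, -21
Δ²: -4, -10, -16
Δ³: -6, -6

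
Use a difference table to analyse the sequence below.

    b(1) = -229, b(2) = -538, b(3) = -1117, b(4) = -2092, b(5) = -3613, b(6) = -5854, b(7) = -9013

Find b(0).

First differences: -309, -579, -975, -1521, -2241, -3159
Second differences: -270, -396, -546, -720, -918
Third differences: -126, -150, -174, -198
Fourth differences: -24, -24, -24
The fourth differences are constant at -24.
Work back: -126 + 24 = -102;  -270 + 102 = -168;  -309 + 168 = -141;  -229 + 141 = -88

-88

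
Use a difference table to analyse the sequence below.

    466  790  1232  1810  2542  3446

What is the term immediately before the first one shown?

324, 442, 578, 732, 904
118, 136, 154, 172
18, 18, 18
The third differences are constant at 18.
Work back: 118 − 18 = 100;  324 − 100 = 224;  466 − 224 = 242

242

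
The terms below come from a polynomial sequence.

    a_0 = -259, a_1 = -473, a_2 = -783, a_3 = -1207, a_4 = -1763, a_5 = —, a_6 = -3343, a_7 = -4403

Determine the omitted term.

-2469

Using the first 5 terms:
-214  -310  -424  -556
-96  -114  -132
-18  -18
Constant third difference = -18.
Extend forward: -132 − 18 = -150;  -556 − 150 = -706;  -1763 − 706 = -2469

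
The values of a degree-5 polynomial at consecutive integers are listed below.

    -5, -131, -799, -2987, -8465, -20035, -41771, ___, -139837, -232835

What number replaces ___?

-79259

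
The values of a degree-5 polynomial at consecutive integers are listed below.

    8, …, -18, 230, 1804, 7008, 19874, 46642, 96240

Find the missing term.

4

Using the last 7 terms:
First differences: 248  1574  5204  12866  26768  49598
Second differences: 1326  3630  7662  13902  22830
Third differences: 2304  4032  6240  8928
Fourth differences: 1728  2208  2688
Fifth differences: 480  480
Constant fifth difference = 480.
Extend backward: 1728 − 480 = 1248;  2304 − 1248 = 1056;  1326 − 1056 = 270;  248 − 270 = -22;  -18 + 22 = 4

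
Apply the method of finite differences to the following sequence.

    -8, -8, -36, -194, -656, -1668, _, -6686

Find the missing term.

-3548

Using the first 6 terms:
First differences: 0, -28, -158, -462, -1012
Second differences: -28, -130, -304, -550
Third differences: -102, -174, -246
Fourth differences: -72, -72
Constant fourth difference = -72.
Extend forward: -246 − 72 = -318;  -550 − 318 = -868;  -1012 − 868 = -1880;  -1668 − 1880 = -3548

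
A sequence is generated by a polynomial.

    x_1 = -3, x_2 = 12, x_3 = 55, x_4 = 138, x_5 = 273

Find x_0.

-2

15, 43, 83, 135
28, 40, 52
12, 12
The third differences are constant at 12.
Work back: 28 − 12 = 16;  15 − 16 = -1;  -3 + 1 = -2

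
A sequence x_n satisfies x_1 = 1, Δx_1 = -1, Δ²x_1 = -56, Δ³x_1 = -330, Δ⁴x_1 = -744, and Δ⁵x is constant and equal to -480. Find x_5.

Build the table forward from the leading diagonal:
D5: -480  -480  -480  -480  -480
D4: -744  -1224  -1704  -2184  -2664
D3: -330  -1074  -2298  -4002  -6186
D2: -56  -386  -1460  -3758  -7760
D1: -1  -57  -443  -1903  -5661
x: 1  0  -57  -500  -2403

-2403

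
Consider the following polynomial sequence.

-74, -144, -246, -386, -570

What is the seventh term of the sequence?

-1094

D1: -70  -102  -140  -184
D2: -32  -38  -44
D3: -6  -6
Constant third difference = -6, so extend:
-44 − 6 = -50;  -184 − 50 = -234;  -570 − 234 = -804
-50 − 6 = -56;  -234 − 56 = -290;  -804 − 290 = -1094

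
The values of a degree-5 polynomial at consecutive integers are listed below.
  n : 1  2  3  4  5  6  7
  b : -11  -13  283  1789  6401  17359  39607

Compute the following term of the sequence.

80153

Δ: -2, 296, 1506, 4612, 10958, 22248
Δ²: 298, 1210, 3106, 6346, 11290
Δ³: 912, 1896, 3240, 4944
Δ⁴: 984, 1344, 1704
Δ⁵: 360, 360
The fifth differences are constant (360).
1704 + 360 = 2064;  4944 + 2064 = 7008;  11290 + 7008 = 18298;  22248 + 18298 = 40546;  39607 + 40546 = 80153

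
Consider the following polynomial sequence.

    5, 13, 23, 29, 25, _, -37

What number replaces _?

Using the first 5 terms:
First differences: 8, 10, 6, -4
Second differences: 2, -4, -10
Third differences: -6, -6
Constant third difference = -6.
Extend forward: -10 − 6 = -16;  -4 − 16 = -20;  25 − 20 = 5

5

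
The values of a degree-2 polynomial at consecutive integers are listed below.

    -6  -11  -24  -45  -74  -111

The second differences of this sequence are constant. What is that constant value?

-8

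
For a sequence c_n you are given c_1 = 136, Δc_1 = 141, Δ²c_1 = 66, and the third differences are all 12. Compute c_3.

484

Build the table forward from the leading diagonal:
Δ³: 12, 12, 12
Δ²: 66, 78, 90
Δ: 141, 207, 285
c: 136, 277, 484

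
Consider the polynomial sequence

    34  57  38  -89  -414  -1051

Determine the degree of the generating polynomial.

4

First differences: 23, -19, -127, -325, -637
Second differences: -42, -108, -198, -312
Third differences: -66, -90, -114
Fourth differences: -24, -24
The fourth differences are constant, so the polynomial has degree 4.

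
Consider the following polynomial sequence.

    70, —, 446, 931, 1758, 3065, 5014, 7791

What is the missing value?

189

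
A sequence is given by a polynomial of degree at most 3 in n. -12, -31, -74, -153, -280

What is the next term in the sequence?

-467

D1: -19 , -43 , -79 , -127
D2: -24 , -36 , -48
D3: -12 , -12
Constant third difference = -12, so extend:
-48 − 12 = -60;  -127 − 60 = -187;  -280 − 187 = -467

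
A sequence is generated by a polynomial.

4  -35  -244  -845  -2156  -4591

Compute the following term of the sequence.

-8660

D1: -39  -209  -601  -1311  -2435
D2: -170  -392  -710  -1124
D3: -222  -318  -414
D4: -96  -96
Constant fourth difference = -96, so extend:
-414 − 96 = -510;  -1124 − 510 = -1634;  -2435 − 1634 = -4069;  -4591 − 4069 = -8660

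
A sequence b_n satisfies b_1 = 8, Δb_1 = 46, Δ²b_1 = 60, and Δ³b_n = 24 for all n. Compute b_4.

350

Build the table forward from the leading diagonal:
Third differences: 24  24  24  24
Second differences: 60  84  108  132
First differences: 46  106  190  298
b: 8  54  160  350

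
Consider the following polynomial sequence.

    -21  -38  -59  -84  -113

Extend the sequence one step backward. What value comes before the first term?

-8

Δ: -17  -21  -25  -29
Δ²: -4  -4  -4
The second differences are constant at -4.
Work back: -17 + 4 = -13;  -21 + 13 = -8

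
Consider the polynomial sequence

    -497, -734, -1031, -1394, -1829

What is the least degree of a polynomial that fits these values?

First differences: -237, -297, -363, -435
Second differences: -60, -66, -72
Third differences: -6, -6
The third differences are constant, so the polynomial has degree 3.

3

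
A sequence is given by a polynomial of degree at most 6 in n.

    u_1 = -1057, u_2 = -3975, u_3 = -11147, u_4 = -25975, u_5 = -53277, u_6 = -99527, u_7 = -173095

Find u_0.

-2918  -7172  -14828  -27302  -46250  -73568
-4254  -7656  -12474  -18948  -27318
-3402  -4818  -6474  -8370
-1416  -1656  -1896
-240  -240
The fifth differences are constant at -240.
Work back: -1416 + 240 = -1176;  -3402 + 1176 = -2226;  -4254 + 2226 = -2028;  -2918 + 2028 = -890;  -1057 + 890 = -167

-167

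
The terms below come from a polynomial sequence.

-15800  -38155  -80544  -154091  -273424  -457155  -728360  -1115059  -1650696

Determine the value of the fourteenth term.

-8173651

Δ: -22355  -42389  -73547  -119333  -183731  -271205  -386699  -535637
Δ²: -20034  -31158  -45786  -64398  -87474  -115494  -148938
Δ³: -11124  -14628  -18612  -23076  -28020  -33444
Δ⁴: -3504  -3984  -4464  -4944  -5424
Δ⁵: -480  -480  -480  -480
Constant fifth difference = -480, so extend:
-5424 − 480 = -5904;  -33444 − 5904 = -39348;  -148938 − 39348 = -188286;  -535637 − 188286 = -723923;  -1650696 − 723923 = -2374619
-5904 − 480 = -6384;  -39348 − 6384 = -45732;  -188286 − 45732 = -234018;  -723923 − 234018 = -957941;  -2374619 − 957941 = -3332560
-6384 − 480 = -6864;  -45732 − 6864 = -52596;  -234018 − 52596 = -286614;  -957941 − 286614 = -1244555;  -3332560 − 1244555 = -4577115
-6864 − 480 = -7344;  -52596 − 7344 = -59940;  -286614 − 59940 = -346554;  -1244555 − 346554 = -1591109;  -4577115 − 1591109 = -6168224
-7344 − 480 = -7824;  -59940 − 7824 = -67764;  -346554 − 67764 = -414318;  -1591109 − 414318 = -2005427;  -6168224 − 2005427 = -8173651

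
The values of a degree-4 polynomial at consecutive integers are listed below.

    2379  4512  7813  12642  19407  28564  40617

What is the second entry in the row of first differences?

D1: 2133, 3301, 4829, 6765, 9157, 12053
D2: 1168, 1528, 1936, 2392, 2896
D3: 360, 408, 456, 504
D4: 48, 48, 48

3301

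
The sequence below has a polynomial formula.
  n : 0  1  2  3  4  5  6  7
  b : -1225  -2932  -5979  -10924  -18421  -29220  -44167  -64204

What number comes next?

-1707, -3047, -4945, -7497, -10799, -14947, -20037
-1340, -1898, -2552, -3302, -4148, -5090
-558, -654, -750, -846, -942
-96, -96, -96, -96
Constant fourth difference = -96, so extend:
-942 − 96 = -1038;  -5090 − 1038 = -6128;  -20037 − 6128 = -26165;  -64204 − 26165 = -90369

-90369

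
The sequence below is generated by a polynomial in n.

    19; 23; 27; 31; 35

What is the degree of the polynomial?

1

D1: 4, 4, 4, 4
The first differences are constant, so the polynomial has degree 1.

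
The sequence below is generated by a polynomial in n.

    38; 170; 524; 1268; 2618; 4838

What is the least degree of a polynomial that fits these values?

4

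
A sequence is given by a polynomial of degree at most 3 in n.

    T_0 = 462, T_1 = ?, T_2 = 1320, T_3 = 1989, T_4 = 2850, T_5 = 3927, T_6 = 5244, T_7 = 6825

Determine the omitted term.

819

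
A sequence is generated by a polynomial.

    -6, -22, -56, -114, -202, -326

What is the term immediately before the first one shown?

First differences: -16, -34, -58, -88, -124
Second differences: -18, -24, -30, -36
Third differences: -6, -6, -6
The third differences are constant at -6.
Work back: -18 + 6 = -12;  -16 + 12 = -4;  -6 + 4 = -2

-2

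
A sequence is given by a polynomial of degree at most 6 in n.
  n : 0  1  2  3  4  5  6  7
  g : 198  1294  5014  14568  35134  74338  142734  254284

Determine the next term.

426838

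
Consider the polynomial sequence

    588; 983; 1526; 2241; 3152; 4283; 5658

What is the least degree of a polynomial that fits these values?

3

D1: 395, 543, 715, 911, 1131, 1375
D2: 148, 172, 196, 220, 244
D3: 24, 24, 24, 24
The third differences are constant, so the polynomial has degree 3.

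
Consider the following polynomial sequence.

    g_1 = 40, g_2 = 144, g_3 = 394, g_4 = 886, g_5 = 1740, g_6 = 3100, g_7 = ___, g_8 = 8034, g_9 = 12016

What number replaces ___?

Using the first 6 terms:
D1: 104, 250, 492, 854, 1360
D2: 146, 242, 362, 506
D3: 96, 120, 144
D4: 24, 24
Constant fourth difference = 24.
Extend forward: 144 + 24 = 168;  506 + 168 = 674;  1360 + 674 = 2034;  3100 + 2034 = 5134

5134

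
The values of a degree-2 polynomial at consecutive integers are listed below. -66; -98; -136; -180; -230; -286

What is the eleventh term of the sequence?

-656

First differences: -32, -38, -44, -50, -56
Second differences: -6, -6, -6, -6
Constant second difference = -6, so extend:
-56 − 6 = -62;  -286 − 62 = -348
-62 − 6 = -68;  -348 − 68 = -416
-68 − 6 = -74;  -416 − 74 = -490
-74 − 6 = -80;  -490 − 80 = -570
-80 − 6 = -86;  -570 − 86 = -656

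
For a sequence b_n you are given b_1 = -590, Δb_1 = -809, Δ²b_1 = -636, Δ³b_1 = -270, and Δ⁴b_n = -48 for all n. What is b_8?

-30739

Build the table forward from the leading diagonal:
D4: -48  -48  -48  -48  -48  -48  -48  -48
D3: -270  -318  -366  -414  -462  -510  -558  -606
D2: -636  -906  -1224  -1590  -2004  -2466  -2976  -3534
D1: -809  -1445  -2351  -3575  -5165  -7169  -9635  -12611
b: -590  -1399  -2844  -5195  -8770  -13935  -21104  -30739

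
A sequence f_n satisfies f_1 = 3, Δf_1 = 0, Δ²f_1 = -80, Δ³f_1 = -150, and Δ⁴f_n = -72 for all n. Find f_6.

Build the table forward from the leading diagonal:
Δ⁴: -72, -72, -72, -72, -72, -72
Δ³: -150, -222, -294, -366, -438, -510
Δ²: -80, -230, -452, -746, -1112, -1550
Δ: 0, -80, -310, -762, -1508, -2620
f: 3, 3, -77, -387, -1149, -2657

-2657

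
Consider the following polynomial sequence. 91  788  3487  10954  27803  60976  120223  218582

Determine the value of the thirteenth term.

2044027

D1: 697  2699  7467  16849  33173  59247  98359
D2: 2002  4768  9382  16324  26074  39112
D3: 2766  4614  6942  9750  13038
D4: 1848  2328  2808  3288
D5: 480  480  480
Constant fifth difference = 480, so extend:
3288 + 480 = 3768;  13038 + 3768 = 16806;  39112 + 16806 = 55918;  98359 + 55918 = 154277;  218582 + 154277 = 372859
3768 + 480 = 4248;  16806 + 4248 = 21054;  55918 + 21054 = 76972;  154277 + 76972 = 231249;  372859 + 231249 = 604108
4248 + 480 = 4728;  21054 + 4728 = 25782;  76972 + 25782 = 102754;  231249 + 102754 = 334003;  604108 + 334003 = 938111
4728 + 480 = 5208;  25782 + 5208 = 30990;  102754 + 30990 = 133744;  334003 + 133744 = 467747;  938111 + 467747 = 1405858
5208 + 480 = 5688;  30990 + 5688 = 36678;  133744 + 36678 = 170422;  467747 + 170422 = 638169;  1405858 + 638169 = 2044027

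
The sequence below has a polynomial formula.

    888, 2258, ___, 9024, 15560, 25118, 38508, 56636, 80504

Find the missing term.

4796

Using the last 6 terms:
Δ: 6536, 9558, 13390, 18128, 23868
Δ²: 3022, 3832, 4738, 5740
Δ³: 810, 906, 1002
Δ⁴: 96, 96
Constant fourth difference = 96.
Extend backward: 810 − 96 = 714;  3022 − 714 = 2308;  6536 − 2308 = 4228;  9024 − 4228 = 4796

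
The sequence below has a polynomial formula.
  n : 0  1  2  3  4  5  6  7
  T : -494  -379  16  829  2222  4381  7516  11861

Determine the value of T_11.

46861

First differences: 115, 395, 813, 1393, 2159, 3135, 4345
Second differences: 280, 418, 580, 766, 976, 1210
Third differences: 138, 162, 186, 210, 234
Fourth differences: 24, 24, 24, 24
Fourth differences constant at 24.
234 + 24 = 258;  1210 + 258 = 1468;  4345 + 1468 = 5813;  11861 + 5813 = 17674
258 + 24 = 282;  1468 + 282 = 1750;  5813 + 1750 = 7563;  17674 + 7563 = 25237
282 + 24 = 306;  1750 + 306 = 2056;  7563 + 2056 = 9619;  25237 + 9619 = 34856
306 + 24 = 330;  2056 + 330 = 2386;  9619 + 2386 = 12005;  34856 + 12005 = 46861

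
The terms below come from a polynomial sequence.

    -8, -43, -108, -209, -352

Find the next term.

-35, -65, -101, -143
-30, -36, -42
-6, -6
Constant third difference = -6, so extend:
-42 − 6 = -48;  -143 − 48 = -191;  -352 − 191 = -543

-543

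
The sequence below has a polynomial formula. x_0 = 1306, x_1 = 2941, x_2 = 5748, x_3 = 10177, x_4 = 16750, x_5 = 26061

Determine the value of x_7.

55633

D1: 1635 , 2807 , 4429 , 6573 , 9311
D2: 1172 , 1622 , 2144 , 2738
D3: 450 , 522 , 594
D4: 72 , 72
The fourth differences are constant (72).
594 + 72 = 666;  2738 + 666 = 3404;  9311 + 3404 = 12715;  26061 + 12715 = 38776
666 + 72 = 738;  3404 + 738 = 4142;  12715 + 4142 = 16857;  38776 + 16857 = 55633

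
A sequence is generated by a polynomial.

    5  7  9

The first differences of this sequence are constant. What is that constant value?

First differences: 2, 2

2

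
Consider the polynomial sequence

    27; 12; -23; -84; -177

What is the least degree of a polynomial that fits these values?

3

First differences: -15, -35, -61, -93
Second differences: -20, -26, -32
Third differences: -6, -6
The third differences are constant, so the polynomial has degree 3.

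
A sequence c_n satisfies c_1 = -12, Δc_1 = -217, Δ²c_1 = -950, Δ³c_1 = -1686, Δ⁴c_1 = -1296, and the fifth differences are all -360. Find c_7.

-70884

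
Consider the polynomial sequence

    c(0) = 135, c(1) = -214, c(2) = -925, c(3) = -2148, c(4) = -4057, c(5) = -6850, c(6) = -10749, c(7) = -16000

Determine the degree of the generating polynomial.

4

Δ: -349, -711, -1223, -1909, -2793, -3899, -5251
Δ²: -362, -512, -686, -884, -1106, -1352
Δ³: -150, -174, -198, -222, -246
Δ⁴: -24, -24, -24, -24
The fourth differences are constant, so the polynomial has degree 4.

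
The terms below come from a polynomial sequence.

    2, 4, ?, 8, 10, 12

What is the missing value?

6

Using the last 3 terms:
2, 2
Constant first difference = 2.
Extend backward: 8 − 2 = 6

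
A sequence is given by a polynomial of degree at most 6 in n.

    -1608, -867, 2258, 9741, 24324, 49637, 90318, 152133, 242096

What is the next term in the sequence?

368589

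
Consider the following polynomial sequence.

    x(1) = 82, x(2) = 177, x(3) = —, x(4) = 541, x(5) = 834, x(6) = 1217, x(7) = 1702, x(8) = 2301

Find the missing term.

326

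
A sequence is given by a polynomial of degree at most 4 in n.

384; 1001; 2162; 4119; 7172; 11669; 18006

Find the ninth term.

38024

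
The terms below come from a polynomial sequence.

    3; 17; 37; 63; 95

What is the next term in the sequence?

14  20  26  32
6  6  6
Second differences constant at 6.
32 + 6 = 38;  95 + 38 = 133

133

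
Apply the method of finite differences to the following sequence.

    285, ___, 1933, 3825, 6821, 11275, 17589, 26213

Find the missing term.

839

Using the last 6 terms:
1892, 2996, 4454, 6314, 8624
1104, 1458, 1860, 2310
354, 402, 450
48, 48
Constant fourth difference = 48.
Extend backward: 354 − 48 = 306;  1104 − 306 = 798;  1892 − 798 = 1094;  1933 − 1094 = 839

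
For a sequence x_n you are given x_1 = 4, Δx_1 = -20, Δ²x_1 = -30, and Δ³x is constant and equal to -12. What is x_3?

Build the table forward from the leading diagonal:
D3: -12  -12  -12
D2: -30  -42  -54
D1: -20  -50  -92
x: 4  -16  -66

-66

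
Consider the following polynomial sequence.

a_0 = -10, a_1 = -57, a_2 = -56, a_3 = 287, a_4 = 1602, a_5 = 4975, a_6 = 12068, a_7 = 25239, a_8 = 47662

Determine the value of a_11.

First differences: -47, 1, 343, 1315, 3373, 7093, 13171, 22423
Second differences: 48, 342, 972, 2058, 3720, 6078, 9252
Third differences: 294, 630, 1086, 1662, 2358, 3174
Fourth differences: 336, 456, 576, 696, 816
Fifth differences: 120, 120, 120, 120
Constant fifth difference = 120, so extend:
816 + 120 = 936;  3174 + 936 = 4110;  9252 + 4110 = 13362;  22423 + 13362 = 35785;  47662 + 35785 = 83447
936 + 120 = 1056;  4110 + 1056 = 5166;  13362 + 5166 = 18528;  35785 + 18528 = 54313;  83447 + 54313 = 137760
1056 + 120 = 1176;  5166 + 1176 = 6342;  18528 + 6342 = 24870;  54313 + 24870 = 79183;  137760 + 79183 = 216943

216943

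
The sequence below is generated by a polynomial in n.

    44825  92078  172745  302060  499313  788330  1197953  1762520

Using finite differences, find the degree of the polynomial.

5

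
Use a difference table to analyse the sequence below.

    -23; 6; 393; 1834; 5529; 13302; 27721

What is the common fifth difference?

120

First differences: 29, 387, 1441, 3695, 7773, 14419
Second differences: 358, 1054, 2254, 4078, 6646
Third differences: 696, 1200, 1824, 2568
Fourth differences: 504, 624, 744
Fifth differences: 120, 120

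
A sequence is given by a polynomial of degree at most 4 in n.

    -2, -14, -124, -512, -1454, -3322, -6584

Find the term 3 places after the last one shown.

Δ: -12 , -110 , -388 , -942 , -1868 , -3262
Δ²: -98 , -278 , -554 , -926 , -1394
Δ³: -180 , -276 , -372 , -468
Δ⁴: -96 , -96 , -96
The fourth differences are constant (-96).
-468 − 96 = -564;  -1394 − 564 = -1958;  -3262 − 1958 = -5220;  -6584 − 5220 = -11804
-564 − 96 = -660;  -1958 − 660 = -2618;  -5220 − 2618 = -7838;  -11804 − 7838 = -19642
-660 − 96 = -756;  -2618 − 756 = -3374;  -7838 − 3374 = -11212;  -19642 − 11212 = -30854

-30854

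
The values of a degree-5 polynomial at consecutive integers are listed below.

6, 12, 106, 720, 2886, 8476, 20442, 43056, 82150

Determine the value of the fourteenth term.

D1: 6 , 94 , 614 , 2166 , 5590 , 11966 , 22614 , 39094
D2: 88 , 520 , 1552 , 3424 , 6376 , 10648 , 16480
D3: 432 , 1032 , 1872 , 2952 , 4272 , 5832
D4: 600 , 840 , 1080 , 1320 , 1560
D5: 240 , 240 , 240 , 240
The fifth differences are constant (240).
1560 + 240 = 1800;  5832 + 1800 = 7632;  16480 + 7632 = 24112;  39094 + 24112 = 63206;  82150 + 63206 = 145356
1800 + 240 = 2040;  7632 + 2040 = 9672;  24112 + 9672 = 33784;  63206 + 33784 = 96990;  145356 + 96990 = 242346
2040 + 240 = 2280;  9672 + 2280 = 11952;  33784 + 11952 = 45736;  96990 + 45736 = 142726;  242346 + 142726 = 385072
2280 + 240 = 2520;  11952 + 2520 = 14472;  45736 + 14472 = 60208;  142726 + 60208 = 202934;  385072 + 202934 = 588006
2520 + 240 = 2760;  14472 + 2760 = 17232;  60208 + 17232 = 77440;  202934 + 77440 = 280374;  588006 + 280374 = 868380

868380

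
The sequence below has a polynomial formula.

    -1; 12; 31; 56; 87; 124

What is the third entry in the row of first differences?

25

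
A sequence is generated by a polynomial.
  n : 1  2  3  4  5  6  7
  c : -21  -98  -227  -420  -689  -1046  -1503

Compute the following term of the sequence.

D1: -77 , -129 , -193 , -269 , -357 , -457
D2: -52 , -64 , -76 , -88 , -100
D3: -12 , -12 , -12 , -12
Constant third difference = -12, so extend:
-100 − 12 = -112;  -457 − 112 = -569;  -1503 − 569 = -2072

-2072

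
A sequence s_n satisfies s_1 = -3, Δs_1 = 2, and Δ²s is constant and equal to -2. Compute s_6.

Build the table forward from the leading diagonal:
Second differences: -2, -2, -2, -2, -2, -2
First differences: 2, 0, -2, -4, -6, -8
s: -3, -1, -1, -3, -7, -13

-13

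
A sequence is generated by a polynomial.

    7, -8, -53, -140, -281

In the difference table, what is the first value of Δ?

-15

Δ: -15, -45, -87, -141
Δ²: -30, -42, -54
Δ³: -12, -12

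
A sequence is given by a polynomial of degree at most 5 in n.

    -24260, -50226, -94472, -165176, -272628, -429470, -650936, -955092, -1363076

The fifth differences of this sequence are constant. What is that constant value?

Δ: -25966, -44246, -70704, -107452, -156842, -221466, -304156, -407984
Δ²: -18280, -26458, -36748, -49390, -64624, -82690, -103828
Δ³: -8178, -10290, -12642, -15234, -18066, -21138
Δ⁴: -2112, -2352, -2592, -2832, -3072
Δ⁵: -240, -240, -240, -240

-240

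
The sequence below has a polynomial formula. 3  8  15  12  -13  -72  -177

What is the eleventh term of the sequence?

-1297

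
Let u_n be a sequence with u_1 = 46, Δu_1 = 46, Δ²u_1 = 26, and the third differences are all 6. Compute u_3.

Build the table forward from the leading diagonal:
D3: 6, 6, 6
D2: 26, 32, 38
D1: 46, 72, 104
u: 46, 92, 164

164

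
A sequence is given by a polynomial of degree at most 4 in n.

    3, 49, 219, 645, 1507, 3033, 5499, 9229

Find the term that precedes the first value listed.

First differences: 46, 170, 426, 862, 1526, 2466, 3730
Second differences: 124, 256, 436, 664, 940, 1264
Third differences: 132, 180, 228, 276, 324
Fourth differences: 48, 48, 48, 48
The fourth differences are constant at 48.
Work back: 132 − 48 = 84;  124 − 84 = 40;  46 − 40 = 6;  3 − 6 = -3

-3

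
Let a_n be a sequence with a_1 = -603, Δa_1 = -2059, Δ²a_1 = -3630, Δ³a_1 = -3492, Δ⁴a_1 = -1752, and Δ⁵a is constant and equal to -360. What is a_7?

Build the table forward from the leading diagonal:
Fifth differences: -360  -360  -360  -360  -360  -360  -360
Fourth differences: -1752  -2112  -2472  -2832  -3192  -3552  -3912
Third differences: -3492  -5244  -7356  -9828  -12660  -15852  -19404
Second differences: -3630  -7122  -12366  -19722  -29550  -42210  -58062
First differences: -2059  -5689  -12811  -25177  -44899  -74449  -116659
a: -603  -2662  -8351  -21162  -46339  -91238  -165687

-165687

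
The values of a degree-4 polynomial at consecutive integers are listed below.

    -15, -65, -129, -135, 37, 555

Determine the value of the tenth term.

-50, -64, -6, 172, 518
-14, 58, 178, 346
72, 120, 168
48, 48
Fourth differences constant at 48.
168 + 48 = 216;  346 + 216 = 562;  518 + 562 = 1080;  555 + 1080 = 1635
216 + 48 = 264;  562 + 264 = 826;  1080 + 826 = 1906;  1635 + 1906 = 3541
264 + 48 = 312;  826 + 312 = 1138;  1906 + 1138 = 3044;  3541 + 3044 = 6585
312 + 48 = 360;  1138 + 360 = 1498;  3044 + 1498 = 4542;  6585 + 4542 = 11127

11127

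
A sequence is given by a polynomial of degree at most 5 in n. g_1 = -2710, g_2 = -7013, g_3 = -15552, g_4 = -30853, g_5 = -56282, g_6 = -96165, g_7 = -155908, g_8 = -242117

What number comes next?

Δ: -4303 , -8539 , -15301 , -25429 , -39883 , -59743 , -86209
Δ²: -4236 , -6762 , -10128 , -14454 , -19860 , -26466
Δ³: -2526 , -3366 , -4326 , -5406 , -6606
Δ⁴: -840 , -960 , -1080 , -1200
Δ⁵: -120 , -120 , -120
Fifth differences constant at -120.
-1200 − 120 = -1320;  -6606 − 1320 = -7926;  -26466 − 7926 = -34392;  -86209 − 34392 = -120601;  -242117 − 120601 = -362718

-362718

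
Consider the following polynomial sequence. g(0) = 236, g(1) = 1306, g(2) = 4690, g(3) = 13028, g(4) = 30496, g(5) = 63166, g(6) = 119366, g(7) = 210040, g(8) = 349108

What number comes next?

First differences: 1070, 3384, 8338, 17468, 32670, 56200, 90674, 139068
Second differences: 2314, 4954, 9130, 15202, 23530, 34474, 48394
Third differences: 2640, 4176, 6072, 8328, 10944, 13920
Fourth differences: 1536, 1896, 2256, 2616, 2976
Fifth differences: 360, 360, 360, 360
Constant fifth difference = 360, so extend:
2976 + 360 = 3336;  13920 + 3336 = 17256;  48394 + 17256 = 65650;  139068 + 65650 = 204718;  349108 + 204718 = 553826

553826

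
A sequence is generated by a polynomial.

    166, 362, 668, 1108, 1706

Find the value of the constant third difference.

24

Δ: 196, 306, 440, 598
Δ²: 110, 134, 158
Δ³: 24, 24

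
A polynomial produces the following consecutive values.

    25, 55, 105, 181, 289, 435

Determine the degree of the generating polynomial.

D1: 30, 50, 76, 108, 146
D2: 20, 26, 32, 38
D3: 6, 6, 6
The third differences are constant, so the polynomial has degree 3.

3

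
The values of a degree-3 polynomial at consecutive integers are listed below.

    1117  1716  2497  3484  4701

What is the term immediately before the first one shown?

676

Δ: 599  781  987  1217
Δ²: 182  206  230
Δ³: 24  24
The third differences are constant at 24.
Work back: 182 − 24 = 158;  599 − 158 = 441;  1117 − 441 = 676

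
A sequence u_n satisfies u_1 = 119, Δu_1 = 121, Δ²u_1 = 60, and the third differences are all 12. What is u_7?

Build the table forward from the leading diagonal:
Δ³: 12  12  12  12  12  12  12
Δ²: 60  72  84  96  108  120  132
Δ: 121  181  253  337  433  541  661
u: 119  240  421  674  1011  1444  1985

1985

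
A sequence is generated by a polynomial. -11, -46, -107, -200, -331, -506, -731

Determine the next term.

-1012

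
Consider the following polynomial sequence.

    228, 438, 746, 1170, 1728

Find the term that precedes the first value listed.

98

210  308  424  558
98  116  134
18  18
The third differences are constant at 18.
Work back: 98 − 18 = 80;  210 − 80 = 130;  228 − 130 = 98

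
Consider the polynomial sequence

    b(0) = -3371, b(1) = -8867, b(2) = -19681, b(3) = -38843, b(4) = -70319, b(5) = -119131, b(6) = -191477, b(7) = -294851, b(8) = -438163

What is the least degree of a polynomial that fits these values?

First differences: -5496, -10814, -19162, -31476, -48812, -72346, -103374, -143312
Second differences: -5318, -8348, -12314, -17336, -23534, -31028, -39938
Third differences: -3030, -3966, -5022, -6198, -7494, -8910
Fourth differences: -936, -1056, -1176, -1296, -1416
Fifth differences: -120, -120, -120, -120
The fifth differences are constant, so the polynomial has degree 5.

5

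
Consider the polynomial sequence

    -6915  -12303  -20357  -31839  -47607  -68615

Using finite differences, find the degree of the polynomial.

First differences: -5388, -8054, -11482, -15768, -21008
Second differences: -2666, -3428, -4286, -5240
Third differences: -762, -858, -954
Fourth differences: -96, -96
The fourth differences are constant, so the polynomial has degree 4.

4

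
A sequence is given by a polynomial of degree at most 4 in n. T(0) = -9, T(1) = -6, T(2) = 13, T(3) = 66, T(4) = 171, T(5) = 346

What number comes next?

Δ: 3 , 19 , 53 , 105 , 175
Δ²: 16 , 34 , 52 , 70
Δ³: 18 , 18 , 18
The third differences are constant (18).
70 + 18 = 88;  175 + 88 = 263;  346 + 263 = 609

609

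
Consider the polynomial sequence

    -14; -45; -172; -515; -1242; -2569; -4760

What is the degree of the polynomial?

4

Δ: -31, -127, -343, -727, -1327, -2191
Δ²: -96, -216, -384, -600, -864
Δ³: -120, -168, -216, -264
Δ⁴: -48, -48, -48
The fourth differences are constant, so the polynomial has degree 4.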